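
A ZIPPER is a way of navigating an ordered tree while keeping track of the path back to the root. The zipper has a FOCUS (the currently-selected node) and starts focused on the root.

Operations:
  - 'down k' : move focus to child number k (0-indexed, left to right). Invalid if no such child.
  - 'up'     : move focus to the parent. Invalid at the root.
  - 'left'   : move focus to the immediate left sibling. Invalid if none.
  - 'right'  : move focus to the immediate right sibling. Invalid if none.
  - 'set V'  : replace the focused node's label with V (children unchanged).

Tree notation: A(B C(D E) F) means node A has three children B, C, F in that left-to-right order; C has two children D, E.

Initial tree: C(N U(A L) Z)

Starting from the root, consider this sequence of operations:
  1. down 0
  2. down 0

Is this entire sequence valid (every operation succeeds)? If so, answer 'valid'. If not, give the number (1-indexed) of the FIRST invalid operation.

Step 1 (down 0): focus=N path=0 depth=1 children=[] left=[] right=['U', 'Z'] parent=C
Step 2 (down 0): INVALID

Answer: 2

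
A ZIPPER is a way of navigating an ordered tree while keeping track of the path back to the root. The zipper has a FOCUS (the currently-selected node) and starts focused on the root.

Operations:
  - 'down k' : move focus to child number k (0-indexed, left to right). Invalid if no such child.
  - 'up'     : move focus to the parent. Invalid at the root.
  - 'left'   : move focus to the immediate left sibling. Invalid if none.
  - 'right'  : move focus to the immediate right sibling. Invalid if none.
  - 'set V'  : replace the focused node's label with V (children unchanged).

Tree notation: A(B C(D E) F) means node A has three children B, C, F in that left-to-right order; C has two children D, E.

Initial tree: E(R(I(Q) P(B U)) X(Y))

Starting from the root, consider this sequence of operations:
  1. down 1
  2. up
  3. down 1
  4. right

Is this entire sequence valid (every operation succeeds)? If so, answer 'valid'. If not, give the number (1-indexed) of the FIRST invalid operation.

Step 1 (down 1): focus=X path=1 depth=1 children=['Y'] left=['R'] right=[] parent=E
Step 2 (up): focus=E path=root depth=0 children=['R', 'X'] (at root)
Step 3 (down 1): focus=X path=1 depth=1 children=['Y'] left=['R'] right=[] parent=E
Step 4 (right): INVALID

Answer: 4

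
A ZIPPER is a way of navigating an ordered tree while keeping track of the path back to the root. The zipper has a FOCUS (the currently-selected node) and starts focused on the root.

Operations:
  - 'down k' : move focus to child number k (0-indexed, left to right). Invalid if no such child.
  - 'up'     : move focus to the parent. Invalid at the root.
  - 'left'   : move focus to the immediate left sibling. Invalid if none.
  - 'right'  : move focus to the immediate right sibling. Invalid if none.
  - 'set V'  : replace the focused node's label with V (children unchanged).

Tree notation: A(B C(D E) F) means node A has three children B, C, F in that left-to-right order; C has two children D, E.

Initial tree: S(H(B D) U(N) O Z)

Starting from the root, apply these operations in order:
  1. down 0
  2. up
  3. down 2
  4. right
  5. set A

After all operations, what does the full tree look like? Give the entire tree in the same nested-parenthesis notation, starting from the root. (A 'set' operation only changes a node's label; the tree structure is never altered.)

Answer: S(H(B D) U(N) O A)

Derivation:
Step 1 (down 0): focus=H path=0 depth=1 children=['B', 'D'] left=[] right=['U', 'O', 'Z'] parent=S
Step 2 (up): focus=S path=root depth=0 children=['H', 'U', 'O', 'Z'] (at root)
Step 3 (down 2): focus=O path=2 depth=1 children=[] left=['H', 'U'] right=['Z'] parent=S
Step 4 (right): focus=Z path=3 depth=1 children=[] left=['H', 'U', 'O'] right=[] parent=S
Step 5 (set A): focus=A path=3 depth=1 children=[] left=['H', 'U', 'O'] right=[] parent=S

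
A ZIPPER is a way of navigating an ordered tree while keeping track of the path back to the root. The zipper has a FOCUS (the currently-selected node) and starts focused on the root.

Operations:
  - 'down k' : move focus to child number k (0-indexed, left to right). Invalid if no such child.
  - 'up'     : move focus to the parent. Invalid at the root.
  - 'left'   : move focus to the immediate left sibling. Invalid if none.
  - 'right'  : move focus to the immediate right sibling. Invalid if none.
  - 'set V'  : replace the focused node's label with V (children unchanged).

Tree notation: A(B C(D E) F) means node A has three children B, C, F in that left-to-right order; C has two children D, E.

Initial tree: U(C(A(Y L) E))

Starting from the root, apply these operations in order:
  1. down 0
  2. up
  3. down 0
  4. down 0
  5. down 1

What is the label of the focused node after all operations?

Answer: L

Derivation:
Step 1 (down 0): focus=C path=0 depth=1 children=['A', 'E'] left=[] right=[] parent=U
Step 2 (up): focus=U path=root depth=0 children=['C'] (at root)
Step 3 (down 0): focus=C path=0 depth=1 children=['A', 'E'] left=[] right=[] parent=U
Step 4 (down 0): focus=A path=0/0 depth=2 children=['Y', 'L'] left=[] right=['E'] parent=C
Step 5 (down 1): focus=L path=0/0/1 depth=3 children=[] left=['Y'] right=[] parent=A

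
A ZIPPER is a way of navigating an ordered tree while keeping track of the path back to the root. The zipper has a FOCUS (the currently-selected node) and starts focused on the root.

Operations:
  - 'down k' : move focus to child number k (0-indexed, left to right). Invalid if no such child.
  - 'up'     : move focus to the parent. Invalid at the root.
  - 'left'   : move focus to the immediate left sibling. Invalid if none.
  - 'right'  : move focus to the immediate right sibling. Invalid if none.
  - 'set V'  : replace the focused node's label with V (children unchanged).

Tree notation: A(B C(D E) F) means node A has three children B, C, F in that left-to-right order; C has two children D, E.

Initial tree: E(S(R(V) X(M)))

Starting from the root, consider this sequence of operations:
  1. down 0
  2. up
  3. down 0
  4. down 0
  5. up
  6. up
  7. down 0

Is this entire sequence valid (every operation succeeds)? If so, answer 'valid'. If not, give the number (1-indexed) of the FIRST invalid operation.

Answer: valid

Derivation:
Step 1 (down 0): focus=S path=0 depth=1 children=['R', 'X'] left=[] right=[] parent=E
Step 2 (up): focus=E path=root depth=0 children=['S'] (at root)
Step 3 (down 0): focus=S path=0 depth=1 children=['R', 'X'] left=[] right=[] parent=E
Step 4 (down 0): focus=R path=0/0 depth=2 children=['V'] left=[] right=['X'] parent=S
Step 5 (up): focus=S path=0 depth=1 children=['R', 'X'] left=[] right=[] parent=E
Step 6 (up): focus=E path=root depth=0 children=['S'] (at root)
Step 7 (down 0): focus=S path=0 depth=1 children=['R', 'X'] left=[] right=[] parent=E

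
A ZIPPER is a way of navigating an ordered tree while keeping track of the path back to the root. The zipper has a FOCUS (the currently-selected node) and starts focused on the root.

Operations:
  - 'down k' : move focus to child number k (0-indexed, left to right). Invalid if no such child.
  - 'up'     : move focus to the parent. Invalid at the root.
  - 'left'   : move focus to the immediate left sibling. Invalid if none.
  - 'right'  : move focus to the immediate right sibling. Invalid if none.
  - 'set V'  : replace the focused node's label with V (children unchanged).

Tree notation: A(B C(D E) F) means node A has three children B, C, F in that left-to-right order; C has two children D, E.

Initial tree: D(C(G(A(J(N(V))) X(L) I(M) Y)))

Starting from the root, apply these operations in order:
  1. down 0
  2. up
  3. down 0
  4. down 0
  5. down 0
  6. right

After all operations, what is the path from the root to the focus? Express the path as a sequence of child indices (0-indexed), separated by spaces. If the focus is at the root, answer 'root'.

Step 1 (down 0): focus=C path=0 depth=1 children=['G'] left=[] right=[] parent=D
Step 2 (up): focus=D path=root depth=0 children=['C'] (at root)
Step 3 (down 0): focus=C path=0 depth=1 children=['G'] left=[] right=[] parent=D
Step 4 (down 0): focus=G path=0/0 depth=2 children=['A', 'X', 'I', 'Y'] left=[] right=[] parent=C
Step 5 (down 0): focus=A path=0/0/0 depth=3 children=['J'] left=[] right=['X', 'I', 'Y'] parent=G
Step 6 (right): focus=X path=0/0/1 depth=3 children=['L'] left=['A'] right=['I', 'Y'] parent=G

Answer: 0 0 1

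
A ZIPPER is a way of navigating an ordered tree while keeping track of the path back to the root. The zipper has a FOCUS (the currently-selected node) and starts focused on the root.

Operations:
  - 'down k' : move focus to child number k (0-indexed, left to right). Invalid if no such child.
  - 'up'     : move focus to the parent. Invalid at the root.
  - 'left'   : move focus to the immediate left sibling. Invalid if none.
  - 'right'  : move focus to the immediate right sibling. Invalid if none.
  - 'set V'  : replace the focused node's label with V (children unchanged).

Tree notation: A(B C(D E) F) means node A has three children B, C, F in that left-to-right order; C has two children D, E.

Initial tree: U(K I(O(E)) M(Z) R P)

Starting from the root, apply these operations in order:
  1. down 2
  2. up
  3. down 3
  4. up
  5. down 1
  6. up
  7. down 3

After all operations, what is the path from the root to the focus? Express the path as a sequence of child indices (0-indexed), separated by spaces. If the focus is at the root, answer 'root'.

Answer: 3

Derivation:
Step 1 (down 2): focus=M path=2 depth=1 children=['Z'] left=['K', 'I'] right=['R', 'P'] parent=U
Step 2 (up): focus=U path=root depth=0 children=['K', 'I', 'M', 'R', 'P'] (at root)
Step 3 (down 3): focus=R path=3 depth=1 children=[] left=['K', 'I', 'M'] right=['P'] parent=U
Step 4 (up): focus=U path=root depth=0 children=['K', 'I', 'M', 'R', 'P'] (at root)
Step 5 (down 1): focus=I path=1 depth=1 children=['O'] left=['K'] right=['M', 'R', 'P'] parent=U
Step 6 (up): focus=U path=root depth=0 children=['K', 'I', 'M', 'R', 'P'] (at root)
Step 7 (down 3): focus=R path=3 depth=1 children=[] left=['K', 'I', 'M'] right=['P'] parent=U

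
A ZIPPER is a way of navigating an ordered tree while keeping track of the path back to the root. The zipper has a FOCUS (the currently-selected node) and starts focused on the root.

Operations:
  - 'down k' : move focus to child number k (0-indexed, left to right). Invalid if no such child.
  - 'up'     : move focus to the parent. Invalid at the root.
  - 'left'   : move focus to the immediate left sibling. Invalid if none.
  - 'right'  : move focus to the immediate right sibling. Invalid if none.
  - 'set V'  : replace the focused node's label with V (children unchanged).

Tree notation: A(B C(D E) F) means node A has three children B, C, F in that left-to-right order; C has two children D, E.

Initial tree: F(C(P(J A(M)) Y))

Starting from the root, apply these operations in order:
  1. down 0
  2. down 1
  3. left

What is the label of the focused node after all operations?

Step 1 (down 0): focus=C path=0 depth=1 children=['P', 'Y'] left=[] right=[] parent=F
Step 2 (down 1): focus=Y path=0/1 depth=2 children=[] left=['P'] right=[] parent=C
Step 3 (left): focus=P path=0/0 depth=2 children=['J', 'A'] left=[] right=['Y'] parent=C

Answer: P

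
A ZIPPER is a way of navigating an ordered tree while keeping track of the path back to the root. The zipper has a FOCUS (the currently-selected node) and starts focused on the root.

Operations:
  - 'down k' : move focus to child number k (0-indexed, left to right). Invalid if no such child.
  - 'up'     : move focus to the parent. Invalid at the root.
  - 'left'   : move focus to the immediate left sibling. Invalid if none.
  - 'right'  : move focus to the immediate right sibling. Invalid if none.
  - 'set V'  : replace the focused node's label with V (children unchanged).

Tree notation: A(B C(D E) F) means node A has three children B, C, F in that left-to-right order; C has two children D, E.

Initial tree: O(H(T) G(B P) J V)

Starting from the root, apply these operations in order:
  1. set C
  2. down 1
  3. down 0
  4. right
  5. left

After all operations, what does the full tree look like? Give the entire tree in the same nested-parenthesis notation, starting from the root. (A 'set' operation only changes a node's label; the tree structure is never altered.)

Step 1 (set C): focus=C path=root depth=0 children=['H', 'G', 'J', 'V'] (at root)
Step 2 (down 1): focus=G path=1 depth=1 children=['B', 'P'] left=['H'] right=['J', 'V'] parent=C
Step 3 (down 0): focus=B path=1/0 depth=2 children=[] left=[] right=['P'] parent=G
Step 4 (right): focus=P path=1/1 depth=2 children=[] left=['B'] right=[] parent=G
Step 5 (left): focus=B path=1/0 depth=2 children=[] left=[] right=['P'] parent=G

Answer: C(H(T) G(B P) J V)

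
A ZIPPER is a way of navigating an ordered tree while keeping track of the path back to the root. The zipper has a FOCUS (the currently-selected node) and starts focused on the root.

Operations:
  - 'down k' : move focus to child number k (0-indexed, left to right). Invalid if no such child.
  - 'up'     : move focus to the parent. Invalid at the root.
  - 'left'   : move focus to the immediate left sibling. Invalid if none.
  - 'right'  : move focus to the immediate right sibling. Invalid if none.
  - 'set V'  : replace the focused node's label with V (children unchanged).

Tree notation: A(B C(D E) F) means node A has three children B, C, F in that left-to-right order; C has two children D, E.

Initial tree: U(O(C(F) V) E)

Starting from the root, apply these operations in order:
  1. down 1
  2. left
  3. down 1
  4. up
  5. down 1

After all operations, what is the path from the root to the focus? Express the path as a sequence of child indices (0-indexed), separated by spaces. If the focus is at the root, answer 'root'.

Answer: 0 1

Derivation:
Step 1 (down 1): focus=E path=1 depth=1 children=[] left=['O'] right=[] parent=U
Step 2 (left): focus=O path=0 depth=1 children=['C', 'V'] left=[] right=['E'] parent=U
Step 3 (down 1): focus=V path=0/1 depth=2 children=[] left=['C'] right=[] parent=O
Step 4 (up): focus=O path=0 depth=1 children=['C', 'V'] left=[] right=['E'] parent=U
Step 5 (down 1): focus=V path=0/1 depth=2 children=[] left=['C'] right=[] parent=O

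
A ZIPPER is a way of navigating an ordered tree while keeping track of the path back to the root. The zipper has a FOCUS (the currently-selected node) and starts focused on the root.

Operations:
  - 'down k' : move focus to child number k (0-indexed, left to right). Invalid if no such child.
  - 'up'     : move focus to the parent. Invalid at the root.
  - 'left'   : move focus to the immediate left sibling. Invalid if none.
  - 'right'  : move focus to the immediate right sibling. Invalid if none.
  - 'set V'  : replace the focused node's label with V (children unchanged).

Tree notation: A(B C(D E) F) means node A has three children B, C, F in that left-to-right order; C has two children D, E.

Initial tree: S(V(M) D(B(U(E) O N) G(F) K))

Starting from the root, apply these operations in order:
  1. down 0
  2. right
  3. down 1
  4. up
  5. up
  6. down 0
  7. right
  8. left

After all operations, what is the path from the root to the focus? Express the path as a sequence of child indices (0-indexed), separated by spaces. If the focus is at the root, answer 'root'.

Step 1 (down 0): focus=V path=0 depth=1 children=['M'] left=[] right=['D'] parent=S
Step 2 (right): focus=D path=1 depth=1 children=['B', 'G', 'K'] left=['V'] right=[] parent=S
Step 3 (down 1): focus=G path=1/1 depth=2 children=['F'] left=['B'] right=['K'] parent=D
Step 4 (up): focus=D path=1 depth=1 children=['B', 'G', 'K'] left=['V'] right=[] parent=S
Step 5 (up): focus=S path=root depth=0 children=['V', 'D'] (at root)
Step 6 (down 0): focus=V path=0 depth=1 children=['M'] left=[] right=['D'] parent=S
Step 7 (right): focus=D path=1 depth=1 children=['B', 'G', 'K'] left=['V'] right=[] parent=S
Step 8 (left): focus=V path=0 depth=1 children=['M'] left=[] right=['D'] parent=S

Answer: 0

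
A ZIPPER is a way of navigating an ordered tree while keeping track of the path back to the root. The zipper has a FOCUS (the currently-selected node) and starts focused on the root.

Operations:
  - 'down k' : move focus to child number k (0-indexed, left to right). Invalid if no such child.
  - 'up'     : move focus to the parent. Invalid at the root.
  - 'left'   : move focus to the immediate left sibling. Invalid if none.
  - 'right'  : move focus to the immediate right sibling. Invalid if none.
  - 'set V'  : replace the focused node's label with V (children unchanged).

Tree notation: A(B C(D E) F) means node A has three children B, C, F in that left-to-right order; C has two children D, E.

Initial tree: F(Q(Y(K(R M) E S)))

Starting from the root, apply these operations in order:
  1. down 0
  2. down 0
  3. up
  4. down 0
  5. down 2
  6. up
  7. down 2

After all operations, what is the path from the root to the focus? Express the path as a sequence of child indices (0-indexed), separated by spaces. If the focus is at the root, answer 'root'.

Step 1 (down 0): focus=Q path=0 depth=1 children=['Y'] left=[] right=[] parent=F
Step 2 (down 0): focus=Y path=0/0 depth=2 children=['K', 'E', 'S'] left=[] right=[] parent=Q
Step 3 (up): focus=Q path=0 depth=1 children=['Y'] left=[] right=[] parent=F
Step 4 (down 0): focus=Y path=0/0 depth=2 children=['K', 'E', 'S'] left=[] right=[] parent=Q
Step 5 (down 2): focus=S path=0/0/2 depth=3 children=[] left=['K', 'E'] right=[] parent=Y
Step 6 (up): focus=Y path=0/0 depth=2 children=['K', 'E', 'S'] left=[] right=[] parent=Q
Step 7 (down 2): focus=S path=0/0/2 depth=3 children=[] left=['K', 'E'] right=[] parent=Y

Answer: 0 0 2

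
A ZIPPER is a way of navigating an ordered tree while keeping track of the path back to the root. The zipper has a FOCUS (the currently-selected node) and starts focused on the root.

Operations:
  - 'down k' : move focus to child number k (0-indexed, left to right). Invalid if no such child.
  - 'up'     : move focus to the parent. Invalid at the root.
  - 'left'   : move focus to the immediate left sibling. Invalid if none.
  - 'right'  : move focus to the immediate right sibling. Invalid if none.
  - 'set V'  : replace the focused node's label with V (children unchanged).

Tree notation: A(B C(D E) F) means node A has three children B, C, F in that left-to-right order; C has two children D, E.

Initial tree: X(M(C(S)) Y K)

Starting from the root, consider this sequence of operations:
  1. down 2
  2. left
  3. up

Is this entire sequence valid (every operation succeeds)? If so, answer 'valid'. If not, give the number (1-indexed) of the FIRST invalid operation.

Step 1 (down 2): focus=K path=2 depth=1 children=[] left=['M', 'Y'] right=[] parent=X
Step 2 (left): focus=Y path=1 depth=1 children=[] left=['M'] right=['K'] parent=X
Step 3 (up): focus=X path=root depth=0 children=['M', 'Y', 'K'] (at root)

Answer: valid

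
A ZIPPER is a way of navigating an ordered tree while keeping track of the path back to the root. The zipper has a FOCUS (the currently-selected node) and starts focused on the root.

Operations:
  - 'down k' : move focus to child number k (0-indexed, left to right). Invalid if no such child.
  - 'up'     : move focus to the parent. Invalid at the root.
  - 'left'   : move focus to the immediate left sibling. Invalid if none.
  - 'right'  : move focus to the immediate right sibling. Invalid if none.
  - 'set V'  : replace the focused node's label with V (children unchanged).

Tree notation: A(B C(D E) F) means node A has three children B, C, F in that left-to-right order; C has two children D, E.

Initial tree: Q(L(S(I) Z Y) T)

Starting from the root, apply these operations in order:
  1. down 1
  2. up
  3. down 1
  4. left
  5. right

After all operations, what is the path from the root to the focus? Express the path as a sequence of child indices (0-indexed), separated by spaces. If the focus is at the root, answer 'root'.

Step 1 (down 1): focus=T path=1 depth=1 children=[] left=['L'] right=[] parent=Q
Step 2 (up): focus=Q path=root depth=0 children=['L', 'T'] (at root)
Step 3 (down 1): focus=T path=1 depth=1 children=[] left=['L'] right=[] parent=Q
Step 4 (left): focus=L path=0 depth=1 children=['S', 'Z', 'Y'] left=[] right=['T'] parent=Q
Step 5 (right): focus=T path=1 depth=1 children=[] left=['L'] right=[] parent=Q

Answer: 1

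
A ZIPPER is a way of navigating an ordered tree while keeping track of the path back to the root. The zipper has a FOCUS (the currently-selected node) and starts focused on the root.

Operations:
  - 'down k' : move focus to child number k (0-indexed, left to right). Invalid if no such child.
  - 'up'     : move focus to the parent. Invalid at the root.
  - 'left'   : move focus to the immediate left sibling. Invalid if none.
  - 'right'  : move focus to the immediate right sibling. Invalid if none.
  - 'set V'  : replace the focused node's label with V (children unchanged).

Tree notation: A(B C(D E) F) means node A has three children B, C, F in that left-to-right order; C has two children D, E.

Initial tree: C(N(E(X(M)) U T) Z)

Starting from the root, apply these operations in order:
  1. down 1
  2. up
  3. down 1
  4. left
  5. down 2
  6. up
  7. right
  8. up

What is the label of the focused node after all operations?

Answer: C

Derivation:
Step 1 (down 1): focus=Z path=1 depth=1 children=[] left=['N'] right=[] parent=C
Step 2 (up): focus=C path=root depth=0 children=['N', 'Z'] (at root)
Step 3 (down 1): focus=Z path=1 depth=1 children=[] left=['N'] right=[] parent=C
Step 4 (left): focus=N path=0 depth=1 children=['E', 'U', 'T'] left=[] right=['Z'] parent=C
Step 5 (down 2): focus=T path=0/2 depth=2 children=[] left=['E', 'U'] right=[] parent=N
Step 6 (up): focus=N path=0 depth=1 children=['E', 'U', 'T'] left=[] right=['Z'] parent=C
Step 7 (right): focus=Z path=1 depth=1 children=[] left=['N'] right=[] parent=C
Step 8 (up): focus=C path=root depth=0 children=['N', 'Z'] (at root)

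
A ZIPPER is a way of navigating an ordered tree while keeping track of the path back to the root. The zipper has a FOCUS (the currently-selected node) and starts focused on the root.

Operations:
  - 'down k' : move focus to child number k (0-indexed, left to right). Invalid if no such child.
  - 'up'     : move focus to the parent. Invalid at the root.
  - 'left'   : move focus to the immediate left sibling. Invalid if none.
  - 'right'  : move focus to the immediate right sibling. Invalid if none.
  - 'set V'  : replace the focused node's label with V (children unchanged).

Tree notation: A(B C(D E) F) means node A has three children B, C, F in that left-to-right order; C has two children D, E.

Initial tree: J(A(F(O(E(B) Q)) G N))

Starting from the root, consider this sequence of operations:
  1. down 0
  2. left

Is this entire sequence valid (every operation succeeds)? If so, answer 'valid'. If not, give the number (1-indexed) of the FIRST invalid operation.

Answer: 2

Derivation:
Step 1 (down 0): focus=A path=0 depth=1 children=['F', 'G', 'N'] left=[] right=[] parent=J
Step 2 (left): INVALID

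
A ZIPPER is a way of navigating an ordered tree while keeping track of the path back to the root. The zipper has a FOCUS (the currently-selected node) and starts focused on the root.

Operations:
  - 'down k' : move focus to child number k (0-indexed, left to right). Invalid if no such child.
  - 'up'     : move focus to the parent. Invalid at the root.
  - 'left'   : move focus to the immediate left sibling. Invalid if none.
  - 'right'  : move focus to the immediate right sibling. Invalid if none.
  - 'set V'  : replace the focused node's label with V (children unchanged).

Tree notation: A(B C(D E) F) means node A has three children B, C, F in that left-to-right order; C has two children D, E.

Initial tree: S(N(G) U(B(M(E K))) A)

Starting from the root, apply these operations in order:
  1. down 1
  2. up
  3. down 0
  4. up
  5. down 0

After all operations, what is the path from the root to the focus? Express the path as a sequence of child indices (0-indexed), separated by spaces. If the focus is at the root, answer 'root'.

Answer: 0

Derivation:
Step 1 (down 1): focus=U path=1 depth=1 children=['B'] left=['N'] right=['A'] parent=S
Step 2 (up): focus=S path=root depth=0 children=['N', 'U', 'A'] (at root)
Step 3 (down 0): focus=N path=0 depth=1 children=['G'] left=[] right=['U', 'A'] parent=S
Step 4 (up): focus=S path=root depth=0 children=['N', 'U', 'A'] (at root)
Step 5 (down 0): focus=N path=0 depth=1 children=['G'] left=[] right=['U', 'A'] parent=S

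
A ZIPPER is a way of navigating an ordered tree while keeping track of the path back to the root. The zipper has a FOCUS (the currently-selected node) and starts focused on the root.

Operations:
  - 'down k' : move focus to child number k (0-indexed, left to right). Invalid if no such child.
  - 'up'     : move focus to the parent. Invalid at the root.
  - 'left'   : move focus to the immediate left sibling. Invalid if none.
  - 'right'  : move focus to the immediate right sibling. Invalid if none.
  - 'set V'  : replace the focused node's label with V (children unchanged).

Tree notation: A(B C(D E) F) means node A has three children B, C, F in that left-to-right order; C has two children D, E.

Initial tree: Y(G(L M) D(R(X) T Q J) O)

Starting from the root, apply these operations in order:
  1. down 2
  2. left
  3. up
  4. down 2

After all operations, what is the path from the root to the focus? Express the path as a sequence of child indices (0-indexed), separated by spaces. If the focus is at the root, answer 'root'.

Step 1 (down 2): focus=O path=2 depth=1 children=[] left=['G', 'D'] right=[] parent=Y
Step 2 (left): focus=D path=1 depth=1 children=['R', 'T', 'Q', 'J'] left=['G'] right=['O'] parent=Y
Step 3 (up): focus=Y path=root depth=0 children=['G', 'D', 'O'] (at root)
Step 4 (down 2): focus=O path=2 depth=1 children=[] left=['G', 'D'] right=[] parent=Y

Answer: 2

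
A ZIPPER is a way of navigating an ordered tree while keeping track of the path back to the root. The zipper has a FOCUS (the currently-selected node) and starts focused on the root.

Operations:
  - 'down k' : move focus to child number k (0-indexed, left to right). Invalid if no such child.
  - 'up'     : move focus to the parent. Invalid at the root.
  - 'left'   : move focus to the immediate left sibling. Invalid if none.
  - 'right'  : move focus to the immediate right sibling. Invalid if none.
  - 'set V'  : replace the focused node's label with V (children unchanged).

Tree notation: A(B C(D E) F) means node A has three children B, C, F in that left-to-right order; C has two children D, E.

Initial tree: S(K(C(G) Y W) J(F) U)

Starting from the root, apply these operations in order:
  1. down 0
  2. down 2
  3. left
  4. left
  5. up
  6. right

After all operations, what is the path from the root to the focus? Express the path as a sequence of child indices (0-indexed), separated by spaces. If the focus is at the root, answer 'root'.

Step 1 (down 0): focus=K path=0 depth=1 children=['C', 'Y', 'W'] left=[] right=['J', 'U'] parent=S
Step 2 (down 2): focus=W path=0/2 depth=2 children=[] left=['C', 'Y'] right=[] parent=K
Step 3 (left): focus=Y path=0/1 depth=2 children=[] left=['C'] right=['W'] parent=K
Step 4 (left): focus=C path=0/0 depth=2 children=['G'] left=[] right=['Y', 'W'] parent=K
Step 5 (up): focus=K path=0 depth=1 children=['C', 'Y', 'W'] left=[] right=['J', 'U'] parent=S
Step 6 (right): focus=J path=1 depth=1 children=['F'] left=['K'] right=['U'] parent=S

Answer: 1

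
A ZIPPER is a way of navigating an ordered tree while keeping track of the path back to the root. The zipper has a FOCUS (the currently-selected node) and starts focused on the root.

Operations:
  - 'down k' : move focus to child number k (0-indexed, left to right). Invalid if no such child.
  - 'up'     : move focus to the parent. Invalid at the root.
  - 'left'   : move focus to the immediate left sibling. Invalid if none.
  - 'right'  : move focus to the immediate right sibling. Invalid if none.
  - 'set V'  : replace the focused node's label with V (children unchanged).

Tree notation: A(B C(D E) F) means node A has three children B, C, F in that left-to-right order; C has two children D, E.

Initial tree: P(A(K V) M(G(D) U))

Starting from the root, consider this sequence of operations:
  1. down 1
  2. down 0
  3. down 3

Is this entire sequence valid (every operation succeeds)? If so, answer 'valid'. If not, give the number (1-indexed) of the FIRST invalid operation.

Step 1 (down 1): focus=M path=1 depth=1 children=['G', 'U'] left=['A'] right=[] parent=P
Step 2 (down 0): focus=G path=1/0 depth=2 children=['D'] left=[] right=['U'] parent=M
Step 3 (down 3): INVALID

Answer: 3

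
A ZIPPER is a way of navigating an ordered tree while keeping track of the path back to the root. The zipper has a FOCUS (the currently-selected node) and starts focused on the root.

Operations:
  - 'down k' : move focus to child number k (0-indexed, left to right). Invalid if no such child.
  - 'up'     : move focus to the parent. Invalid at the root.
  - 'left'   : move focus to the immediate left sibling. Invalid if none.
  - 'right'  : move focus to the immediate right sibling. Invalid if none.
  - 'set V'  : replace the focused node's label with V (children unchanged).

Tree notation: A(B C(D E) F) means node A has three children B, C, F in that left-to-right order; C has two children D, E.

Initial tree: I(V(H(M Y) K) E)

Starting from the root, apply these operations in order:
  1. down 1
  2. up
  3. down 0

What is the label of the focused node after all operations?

Step 1 (down 1): focus=E path=1 depth=1 children=[] left=['V'] right=[] parent=I
Step 2 (up): focus=I path=root depth=0 children=['V', 'E'] (at root)
Step 3 (down 0): focus=V path=0 depth=1 children=['H', 'K'] left=[] right=['E'] parent=I

Answer: V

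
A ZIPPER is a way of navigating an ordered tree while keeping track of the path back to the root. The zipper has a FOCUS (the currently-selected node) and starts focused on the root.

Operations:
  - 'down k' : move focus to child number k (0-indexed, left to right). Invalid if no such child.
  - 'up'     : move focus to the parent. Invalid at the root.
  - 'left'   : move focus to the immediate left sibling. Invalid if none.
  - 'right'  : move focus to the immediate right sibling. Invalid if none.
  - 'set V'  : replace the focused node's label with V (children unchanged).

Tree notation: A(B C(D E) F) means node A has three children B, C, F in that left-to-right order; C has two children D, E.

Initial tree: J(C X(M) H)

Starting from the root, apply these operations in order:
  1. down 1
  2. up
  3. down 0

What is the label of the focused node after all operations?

Answer: C

Derivation:
Step 1 (down 1): focus=X path=1 depth=1 children=['M'] left=['C'] right=['H'] parent=J
Step 2 (up): focus=J path=root depth=0 children=['C', 'X', 'H'] (at root)
Step 3 (down 0): focus=C path=0 depth=1 children=[] left=[] right=['X', 'H'] parent=J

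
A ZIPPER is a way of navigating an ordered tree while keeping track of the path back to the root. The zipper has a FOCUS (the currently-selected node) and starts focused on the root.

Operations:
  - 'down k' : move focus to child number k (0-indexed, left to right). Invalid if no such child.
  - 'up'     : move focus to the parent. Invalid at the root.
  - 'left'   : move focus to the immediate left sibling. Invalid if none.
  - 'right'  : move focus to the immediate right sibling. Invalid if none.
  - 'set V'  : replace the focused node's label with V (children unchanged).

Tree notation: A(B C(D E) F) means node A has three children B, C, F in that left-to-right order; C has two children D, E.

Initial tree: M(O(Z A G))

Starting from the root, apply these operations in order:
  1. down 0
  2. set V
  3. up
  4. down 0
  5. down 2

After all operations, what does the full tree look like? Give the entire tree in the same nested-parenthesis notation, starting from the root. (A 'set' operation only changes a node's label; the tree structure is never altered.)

Answer: M(V(Z A G))

Derivation:
Step 1 (down 0): focus=O path=0 depth=1 children=['Z', 'A', 'G'] left=[] right=[] parent=M
Step 2 (set V): focus=V path=0 depth=1 children=['Z', 'A', 'G'] left=[] right=[] parent=M
Step 3 (up): focus=M path=root depth=0 children=['V'] (at root)
Step 4 (down 0): focus=V path=0 depth=1 children=['Z', 'A', 'G'] left=[] right=[] parent=M
Step 5 (down 2): focus=G path=0/2 depth=2 children=[] left=['Z', 'A'] right=[] parent=V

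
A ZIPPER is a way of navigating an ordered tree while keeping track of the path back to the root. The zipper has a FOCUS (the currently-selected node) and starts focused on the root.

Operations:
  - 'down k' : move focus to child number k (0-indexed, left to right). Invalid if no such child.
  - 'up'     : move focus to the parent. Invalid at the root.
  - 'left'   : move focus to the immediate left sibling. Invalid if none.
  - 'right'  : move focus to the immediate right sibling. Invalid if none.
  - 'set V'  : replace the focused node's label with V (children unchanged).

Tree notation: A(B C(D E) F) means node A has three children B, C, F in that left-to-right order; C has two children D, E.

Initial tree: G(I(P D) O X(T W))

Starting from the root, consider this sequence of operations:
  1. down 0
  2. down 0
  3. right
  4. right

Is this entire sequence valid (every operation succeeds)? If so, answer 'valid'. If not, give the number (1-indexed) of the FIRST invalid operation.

Answer: 4

Derivation:
Step 1 (down 0): focus=I path=0 depth=1 children=['P', 'D'] left=[] right=['O', 'X'] parent=G
Step 2 (down 0): focus=P path=0/0 depth=2 children=[] left=[] right=['D'] parent=I
Step 3 (right): focus=D path=0/1 depth=2 children=[] left=['P'] right=[] parent=I
Step 4 (right): INVALID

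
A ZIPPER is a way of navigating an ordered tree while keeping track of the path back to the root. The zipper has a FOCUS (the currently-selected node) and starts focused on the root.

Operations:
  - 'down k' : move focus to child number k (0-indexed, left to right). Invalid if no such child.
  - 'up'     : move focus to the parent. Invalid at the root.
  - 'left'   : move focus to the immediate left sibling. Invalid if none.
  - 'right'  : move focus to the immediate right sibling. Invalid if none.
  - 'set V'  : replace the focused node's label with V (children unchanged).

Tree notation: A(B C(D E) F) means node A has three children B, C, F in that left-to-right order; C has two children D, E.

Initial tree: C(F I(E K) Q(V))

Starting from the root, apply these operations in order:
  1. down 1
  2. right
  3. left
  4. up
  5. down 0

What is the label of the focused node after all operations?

Step 1 (down 1): focus=I path=1 depth=1 children=['E', 'K'] left=['F'] right=['Q'] parent=C
Step 2 (right): focus=Q path=2 depth=1 children=['V'] left=['F', 'I'] right=[] parent=C
Step 3 (left): focus=I path=1 depth=1 children=['E', 'K'] left=['F'] right=['Q'] parent=C
Step 4 (up): focus=C path=root depth=0 children=['F', 'I', 'Q'] (at root)
Step 5 (down 0): focus=F path=0 depth=1 children=[] left=[] right=['I', 'Q'] parent=C

Answer: F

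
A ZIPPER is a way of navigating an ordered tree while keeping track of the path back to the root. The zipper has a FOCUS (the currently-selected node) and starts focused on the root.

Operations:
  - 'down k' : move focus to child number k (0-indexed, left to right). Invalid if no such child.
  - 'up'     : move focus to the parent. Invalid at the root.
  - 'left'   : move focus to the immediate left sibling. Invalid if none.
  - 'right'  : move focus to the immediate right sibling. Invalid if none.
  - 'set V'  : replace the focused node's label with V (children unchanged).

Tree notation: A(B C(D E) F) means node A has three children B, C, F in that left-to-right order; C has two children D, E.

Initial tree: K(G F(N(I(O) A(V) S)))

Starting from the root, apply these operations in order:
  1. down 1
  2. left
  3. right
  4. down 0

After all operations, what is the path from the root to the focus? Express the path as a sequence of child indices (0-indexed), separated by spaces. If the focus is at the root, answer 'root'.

Step 1 (down 1): focus=F path=1 depth=1 children=['N'] left=['G'] right=[] parent=K
Step 2 (left): focus=G path=0 depth=1 children=[] left=[] right=['F'] parent=K
Step 3 (right): focus=F path=1 depth=1 children=['N'] left=['G'] right=[] parent=K
Step 4 (down 0): focus=N path=1/0 depth=2 children=['I', 'A', 'S'] left=[] right=[] parent=F

Answer: 1 0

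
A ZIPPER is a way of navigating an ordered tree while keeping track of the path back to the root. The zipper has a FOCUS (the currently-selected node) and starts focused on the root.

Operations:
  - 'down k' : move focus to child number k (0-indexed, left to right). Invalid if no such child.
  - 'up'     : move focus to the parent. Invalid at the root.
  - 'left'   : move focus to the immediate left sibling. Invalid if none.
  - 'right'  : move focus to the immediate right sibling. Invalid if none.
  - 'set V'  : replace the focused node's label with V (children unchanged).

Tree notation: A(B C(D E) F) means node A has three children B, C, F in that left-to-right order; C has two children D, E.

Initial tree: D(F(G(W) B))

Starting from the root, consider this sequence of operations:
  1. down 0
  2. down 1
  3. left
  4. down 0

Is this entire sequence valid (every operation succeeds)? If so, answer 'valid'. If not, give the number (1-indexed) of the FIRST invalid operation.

Answer: valid

Derivation:
Step 1 (down 0): focus=F path=0 depth=1 children=['G', 'B'] left=[] right=[] parent=D
Step 2 (down 1): focus=B path=0/1 depth=2 children=[] left=['G'] right=[] parent=F
Step 3 (left): focus=G path=0/0 depth=2 children=['W'] left=[] right=['B'] parent=F
Step 4 (down 0): focus=W path=0/0/0 depth=3 children=[] left=[] right=[] parent=G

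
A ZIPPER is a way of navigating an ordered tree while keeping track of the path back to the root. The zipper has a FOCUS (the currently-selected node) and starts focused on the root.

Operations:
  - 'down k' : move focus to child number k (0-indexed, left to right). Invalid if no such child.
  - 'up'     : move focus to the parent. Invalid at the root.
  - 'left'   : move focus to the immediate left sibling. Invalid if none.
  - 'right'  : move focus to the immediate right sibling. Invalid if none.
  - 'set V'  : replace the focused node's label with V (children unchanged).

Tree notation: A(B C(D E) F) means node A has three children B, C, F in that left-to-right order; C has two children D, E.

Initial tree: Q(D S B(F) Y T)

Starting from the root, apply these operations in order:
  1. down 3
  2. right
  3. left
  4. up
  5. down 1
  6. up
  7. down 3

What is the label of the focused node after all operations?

Answer: Y

Derivation:
Step 1 (down 3): focus=Y path=3 depth=1 children=[] left=['D', 'S', 'B'] right=['T'] parent=Q
Step 2 (right): focus=T path=4 depth=1 children=[] left=['D', 'S', 'B', 'Y'] right=[] parent=Q
Step 3 (left): focus=Y path=3 depth=1 children=[] left=['D', 'S', 'B'] right=['T'] parent=Q
Step 4 (up): focus=Q path=root depth=0 children=['D', 'S', 'B', 'Y', 'T'] (at root)
Step 5 (down 1): focus=S path=1 depth=1 children=[] left=['D'] right=['B', 'Y', 'T'] parent=Q
Step 6 (up): focus=Q path=root depth=0 children=['D', 'S', 'B', 'Y', 'T'] (at root)
Step 7 (down 3): focus=Y path=3 depth=1 children=[] left=['D', 'S', 'B'] right=['T'] parent=Q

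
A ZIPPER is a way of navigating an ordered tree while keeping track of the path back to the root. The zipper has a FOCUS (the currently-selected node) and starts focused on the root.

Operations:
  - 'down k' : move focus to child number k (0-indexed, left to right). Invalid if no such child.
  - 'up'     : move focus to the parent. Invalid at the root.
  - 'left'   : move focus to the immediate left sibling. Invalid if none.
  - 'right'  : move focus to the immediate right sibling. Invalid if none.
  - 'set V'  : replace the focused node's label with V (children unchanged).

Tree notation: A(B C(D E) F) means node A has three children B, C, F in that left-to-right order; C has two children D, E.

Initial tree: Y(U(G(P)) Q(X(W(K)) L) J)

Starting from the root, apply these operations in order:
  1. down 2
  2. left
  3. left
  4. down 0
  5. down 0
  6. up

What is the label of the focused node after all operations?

Answer: G

Derivation:
Step 1 (down 2): focus=J path=2 depth=1 children=[] left=['U', 'Q'] right=[] parent=Y
Step 2 (left): focus=Q path=1 depth=1 children=['X', 'L'] left=['U'] right=['J'] parent=Y
Step 3 (left): focus=U path=0 depth=1 children=['G'] left=[] right=['Q', 'J'] parent=Y
Step 4 (down 0): focus=G path=0/0 depth=2 children=['P'] left=[] right=[] parent=U
Step 5 (down 0): focus=P path=0/0/0 depth=3 children=[] left=[] right=[] parent=G
Step 6 (up): focus=G path=0/0 depth=2 children=['P'] left=[] right=[] parent=U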